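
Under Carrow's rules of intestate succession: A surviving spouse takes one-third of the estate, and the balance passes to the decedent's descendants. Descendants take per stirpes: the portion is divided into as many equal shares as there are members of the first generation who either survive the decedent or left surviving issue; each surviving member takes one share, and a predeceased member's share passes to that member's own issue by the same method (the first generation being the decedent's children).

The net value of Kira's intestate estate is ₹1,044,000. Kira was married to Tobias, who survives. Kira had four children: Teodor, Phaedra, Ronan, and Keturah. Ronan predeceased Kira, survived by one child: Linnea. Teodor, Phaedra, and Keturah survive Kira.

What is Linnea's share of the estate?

Linnea receives ₹174,000.

Tobias takes one-third of ₹1,044,000 = ₹348,000. The remaining ₹696,000 passes to the descendants.
The descendants' portion (₹696,000) is divided into 4 shares of ₹174,000: Teodor, Phaedra, and Keturah each take ₹174,000; Ronan's ₹174,000 share passes to Ronan's issue.
Ronan's share (₹174,000) passes entirely to Linnea.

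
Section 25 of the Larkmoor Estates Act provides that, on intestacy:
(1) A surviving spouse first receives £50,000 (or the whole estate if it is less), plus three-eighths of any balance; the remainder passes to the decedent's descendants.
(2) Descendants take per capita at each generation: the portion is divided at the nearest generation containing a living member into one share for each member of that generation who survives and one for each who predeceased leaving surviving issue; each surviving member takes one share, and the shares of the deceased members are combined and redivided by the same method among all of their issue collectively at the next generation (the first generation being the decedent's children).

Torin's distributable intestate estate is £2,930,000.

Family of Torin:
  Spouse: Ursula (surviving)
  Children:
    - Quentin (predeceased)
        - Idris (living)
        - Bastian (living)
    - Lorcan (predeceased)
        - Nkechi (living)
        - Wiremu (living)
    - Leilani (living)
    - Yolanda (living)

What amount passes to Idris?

Ursula first takes £50,000, leaving a balance of £2,880,000. Ursula then takes three-eighths of the balance (£1,080,000), for a total of £1,130,000. The remaining £1,800,000 passes to the descendants.
The descendants' portion (£1,800,000) is divided at the children's generation into 4 shares of £450,000. Leilani and Yolanda each take £450,000. The 2 shares of the deceased (Quentin and Lorcan) are combined into a pool of £900,000.
That pool (£900,000) is divided at the grandchildren's generation equally among Idris, Bastian, Nkechi, and Wiremu: £225,000 each.

Idris receives £225,000.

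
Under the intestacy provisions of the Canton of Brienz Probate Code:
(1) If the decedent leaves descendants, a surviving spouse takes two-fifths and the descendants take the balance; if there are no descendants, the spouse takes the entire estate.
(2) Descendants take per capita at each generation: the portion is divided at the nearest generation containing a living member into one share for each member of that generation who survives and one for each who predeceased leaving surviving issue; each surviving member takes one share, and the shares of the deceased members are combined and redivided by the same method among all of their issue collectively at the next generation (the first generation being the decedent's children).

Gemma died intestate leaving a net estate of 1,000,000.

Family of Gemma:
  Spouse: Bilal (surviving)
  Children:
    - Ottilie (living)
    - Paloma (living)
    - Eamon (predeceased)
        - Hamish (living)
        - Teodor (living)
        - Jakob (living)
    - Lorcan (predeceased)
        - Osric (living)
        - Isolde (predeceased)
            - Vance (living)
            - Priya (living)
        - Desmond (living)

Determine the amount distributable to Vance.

Bilal takes two-fifths of 1,000,000 = 400,000. The remaining 600,000 passes to the descendants.
The descendants' portion (600,000) is divided at the children's generation into 4 shares of 150,000. Ottilie and Paloma each take 150,000. The 2 shares of the deceased (Eamon and Lorcan) are combined into a pool of 300,000.
That pool (300,000) is divided at the grandchildren's generation into 6 shares of 50,000. Hamish, Teodor, Jakob, Osric, and Desmond each take 50,000. The remaining share for the deceased Isolde (50,000) is carried to the next generation.
That pool (50,000) is divided at the great-grandchildren's generation equally among Vance and Priya: 25,000 each.

Vance receives 25,000.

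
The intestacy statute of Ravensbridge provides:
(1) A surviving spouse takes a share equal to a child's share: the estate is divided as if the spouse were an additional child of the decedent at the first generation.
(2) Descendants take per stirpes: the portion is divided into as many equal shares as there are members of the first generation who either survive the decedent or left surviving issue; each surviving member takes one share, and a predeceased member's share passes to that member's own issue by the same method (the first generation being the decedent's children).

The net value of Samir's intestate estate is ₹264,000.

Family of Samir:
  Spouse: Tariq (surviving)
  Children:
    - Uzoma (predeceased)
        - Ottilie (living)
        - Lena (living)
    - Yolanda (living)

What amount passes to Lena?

Lena receives ₹44,000.

The spouse counts as an additional share at the children's level, so there are 3 primary shares of ₹88,000. Tariq takes one such share (₹88,000).
The children's combined portion (₹176,000) is divided into 2 shares of ₹88,000: Yolanda takes ₹88,000; Uzoma's ₹88,000 share passes to Uzoma's issue.
Uzoma's share (₹88,000) is divided into 2 shares of ₹44,000: Ottilie and Lena each take ₹44,000.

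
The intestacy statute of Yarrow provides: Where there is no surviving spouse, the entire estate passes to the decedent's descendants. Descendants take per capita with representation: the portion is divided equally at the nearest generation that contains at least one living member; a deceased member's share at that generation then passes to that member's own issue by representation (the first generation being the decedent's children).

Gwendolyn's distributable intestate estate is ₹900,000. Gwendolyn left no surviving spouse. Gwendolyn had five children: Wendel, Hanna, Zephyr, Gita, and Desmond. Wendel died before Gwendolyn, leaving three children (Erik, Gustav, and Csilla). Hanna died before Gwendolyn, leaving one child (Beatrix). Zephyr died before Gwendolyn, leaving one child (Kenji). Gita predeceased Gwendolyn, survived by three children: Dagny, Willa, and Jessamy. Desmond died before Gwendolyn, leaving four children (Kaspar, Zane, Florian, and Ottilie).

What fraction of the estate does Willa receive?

Willa receives 1/12 of the estate.

The entire ₹900,000 passes to the descendants.
No child survives, so the initial division is made at the grandchildren's generation.
That amount (₹900,000) is divided into 12 shares of ₹75,000: Erik, Gustav, Csilla, Beatrix, Kenji, Dagny, Willa, Jessamy, Kaspar, Zane, Florian, and Ottilie each take ₹75,000.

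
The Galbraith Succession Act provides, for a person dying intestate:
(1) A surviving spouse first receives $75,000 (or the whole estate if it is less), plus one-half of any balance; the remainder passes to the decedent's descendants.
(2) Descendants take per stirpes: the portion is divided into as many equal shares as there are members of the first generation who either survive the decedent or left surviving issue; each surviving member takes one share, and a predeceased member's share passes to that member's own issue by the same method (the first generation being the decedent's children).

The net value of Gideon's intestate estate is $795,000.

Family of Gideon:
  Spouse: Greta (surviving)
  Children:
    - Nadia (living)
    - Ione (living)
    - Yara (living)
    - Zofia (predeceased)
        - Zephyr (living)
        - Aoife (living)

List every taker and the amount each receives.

Greta first takes $75,000, leaving a balance of $720,000. Greta then takes one-half of the balance ($360,000), for a total of $435,000. The remaining $360,000 passes to the descendants.
The descendants' portion ($360,000) is divided into 4 shares of $90,000: Nadia, Ione, and Yara each take $90,000; Zofia's $90,000 share passes to Zofia's issue.
Zofia's share ($90,000) is divided into 2 shares of $45,000: Zephyr and Aoife each take $45,000.

Greta: $435,000; Nadia: $90,000; Ione: $90,000; Yara: $90,000; Zephyr: $45,000; Aoife: $45,000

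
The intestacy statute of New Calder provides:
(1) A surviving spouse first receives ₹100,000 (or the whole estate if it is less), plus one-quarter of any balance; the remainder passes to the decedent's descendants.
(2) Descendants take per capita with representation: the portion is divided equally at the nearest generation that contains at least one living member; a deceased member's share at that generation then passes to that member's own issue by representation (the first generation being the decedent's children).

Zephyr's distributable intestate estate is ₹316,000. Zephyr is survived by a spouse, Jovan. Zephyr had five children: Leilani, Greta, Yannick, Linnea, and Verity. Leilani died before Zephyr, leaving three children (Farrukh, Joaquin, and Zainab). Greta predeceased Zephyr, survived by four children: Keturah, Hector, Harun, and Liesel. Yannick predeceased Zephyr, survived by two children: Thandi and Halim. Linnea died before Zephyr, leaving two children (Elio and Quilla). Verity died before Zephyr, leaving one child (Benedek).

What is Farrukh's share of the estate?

Farrukh receives ₹13,500.

Jovan first takes ₹100,000, leaving a balance of ₹216,000. Jovan then takes one-quarter of the balance (₹54,000), for a total of ₹154,000. The remaining ₹162,000 passes to the descendants.
No child survives, so the initial division is made at the grandchildren's generation.
The descendants' portion (₹162,000) is divided into 12 shares of ₹13,500: Farrukh, Joaquin, Zainab, Keturah, Hector, Harun, Liesel, Thandi, Halim, Elio, Quilla, and Benedek each take ₹13,500.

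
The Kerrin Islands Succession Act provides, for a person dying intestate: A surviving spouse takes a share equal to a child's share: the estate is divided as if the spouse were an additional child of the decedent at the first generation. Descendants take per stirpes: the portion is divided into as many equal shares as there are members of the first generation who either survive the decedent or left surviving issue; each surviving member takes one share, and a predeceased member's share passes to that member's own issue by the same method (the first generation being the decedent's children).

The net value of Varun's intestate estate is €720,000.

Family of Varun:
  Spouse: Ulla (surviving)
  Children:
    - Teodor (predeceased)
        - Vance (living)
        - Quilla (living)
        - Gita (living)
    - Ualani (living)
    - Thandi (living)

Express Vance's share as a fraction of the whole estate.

The spouse counts as an additional share at the children's level, so there are 4 primary shares of €180,000. Ulla takes one such share (€180,000).
The children's combined portion (€540,000) is divided into 3 shares of €180,000: Ualani and Thandi each take €180,000; Teodor's €180,000 share passes to Teodor's issue.
Teodor's share (€180,000) is divided into 3 shares of €60,000: Vance, Quilla, and Gita each take €60,000.

Vance receives 1/12 of the estate.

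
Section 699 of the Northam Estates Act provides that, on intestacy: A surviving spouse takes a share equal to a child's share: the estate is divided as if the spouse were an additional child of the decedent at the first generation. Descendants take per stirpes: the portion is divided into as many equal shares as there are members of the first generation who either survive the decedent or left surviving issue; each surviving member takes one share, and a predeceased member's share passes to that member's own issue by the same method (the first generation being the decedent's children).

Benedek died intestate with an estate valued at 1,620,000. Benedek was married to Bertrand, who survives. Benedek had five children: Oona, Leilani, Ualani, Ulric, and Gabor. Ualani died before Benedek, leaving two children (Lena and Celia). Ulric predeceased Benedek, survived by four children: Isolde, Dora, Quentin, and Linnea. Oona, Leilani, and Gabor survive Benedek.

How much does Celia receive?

Celia receives 135,000.

The spouse counts as an additional share at the children's level, so there are 6 primary shares of 270,000. Bertrand takes one such share (270,000).
The children's combined portion (1,350,000) is divided into 5 shares of 270,000: Oona, Leilani, and Gabor each take 270,000; Ualani's 270,000 share passes to Ualani's issue; Ulric's 270,000 share passes to Ulric's issue.
Ualani's share (270,000) is divided into 2 shares of 135,000: Lena and Celia each take 135,000.
Ulric's share (270,000) is divided into 4 shares of 67,500: Isolde, Dora, Quentin, and Linnea each take 67,500.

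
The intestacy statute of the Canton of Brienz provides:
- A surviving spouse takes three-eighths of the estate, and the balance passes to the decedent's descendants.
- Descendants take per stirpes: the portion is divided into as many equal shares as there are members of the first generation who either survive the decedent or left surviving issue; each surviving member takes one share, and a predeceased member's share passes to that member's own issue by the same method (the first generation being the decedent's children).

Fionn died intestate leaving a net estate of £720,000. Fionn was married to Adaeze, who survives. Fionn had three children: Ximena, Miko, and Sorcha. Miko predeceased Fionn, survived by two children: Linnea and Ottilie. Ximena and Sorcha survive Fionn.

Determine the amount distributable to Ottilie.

Adaeze takes three-eighths of £720,000 = £270,000. The remaining £450,000 passes to the descendants.
The descendants' portion (£450,000) is divided into 3 shares of £150,000: Ximena and Sorcha each take £150,000; Miko's £150,000 share passes to Miko's issue.
Miko's share (£150,000) is divided into 2 shares of £75,000: Linnea and Ottilie each take £75,000.

Ottilie receives £75,000.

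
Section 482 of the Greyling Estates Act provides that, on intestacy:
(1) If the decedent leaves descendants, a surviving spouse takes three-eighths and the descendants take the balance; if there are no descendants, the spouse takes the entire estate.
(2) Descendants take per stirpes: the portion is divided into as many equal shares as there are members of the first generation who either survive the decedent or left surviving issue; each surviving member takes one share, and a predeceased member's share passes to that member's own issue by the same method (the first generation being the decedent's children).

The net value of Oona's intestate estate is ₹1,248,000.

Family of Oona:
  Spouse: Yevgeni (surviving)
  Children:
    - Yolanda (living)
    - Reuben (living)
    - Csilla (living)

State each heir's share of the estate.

Yevgeni: ₹468,000; Yolanda: ₹260,000; Reuben: ₹260,000; Csilla: ₹260,000

Yevgeni takes three-eighths of ₹1,248,000 = ₹468,000. The remaining ₹780,000 passes to the descendants.
The descendants' portion (₹780,000) is divided into 3 shares of ₹260,000: Yolanda, Reuben, and Csilla each take ₹260,000.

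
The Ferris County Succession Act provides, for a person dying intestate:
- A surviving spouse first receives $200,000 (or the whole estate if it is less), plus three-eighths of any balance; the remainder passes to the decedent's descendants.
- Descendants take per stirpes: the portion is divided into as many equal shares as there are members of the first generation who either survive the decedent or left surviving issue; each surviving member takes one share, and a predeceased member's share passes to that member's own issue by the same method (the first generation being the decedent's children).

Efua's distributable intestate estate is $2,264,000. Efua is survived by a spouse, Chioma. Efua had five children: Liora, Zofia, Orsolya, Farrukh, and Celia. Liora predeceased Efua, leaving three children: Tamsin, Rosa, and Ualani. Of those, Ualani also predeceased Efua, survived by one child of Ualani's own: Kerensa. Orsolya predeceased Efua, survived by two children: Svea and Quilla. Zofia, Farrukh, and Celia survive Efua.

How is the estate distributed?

Chioma first takes $200,000, leaving a balance of $2,064,000. Chioma then takes three-eighths of the balance ($774,000), for a total of $974,000. The remaining $1,290,000 passes to the descendants.
The descendants' portion ($1,290,000) is divided into 5 shares of $258,000: Zofia, Farrukh, and Celia each take $258,000; Liora's $258,000 share passes to Liora's issue; Orsolya's $258,000 share passes to Orsolya's issue.
Liora's share ($258,000) is divided into 3 shares of $86,000: Tamsin and Rosa each take $86,000; Ualani's $86,000 share passes to Ualani's issue.
Ualani's share ($86,000) passes entirely to Kerensa.
Orsolya's share ($258,000) is divided into 2 shares of $129,000: Svea and Quilla each take $129,000.

Chioma: $974,000; Tamsin: $86,000; Rosa: $86,000; Kerensa: $86,000; Zofia: $258,000; Svea: $129,000; Quilla: $129,000; Farrukh: $258,000; Celia: $258,000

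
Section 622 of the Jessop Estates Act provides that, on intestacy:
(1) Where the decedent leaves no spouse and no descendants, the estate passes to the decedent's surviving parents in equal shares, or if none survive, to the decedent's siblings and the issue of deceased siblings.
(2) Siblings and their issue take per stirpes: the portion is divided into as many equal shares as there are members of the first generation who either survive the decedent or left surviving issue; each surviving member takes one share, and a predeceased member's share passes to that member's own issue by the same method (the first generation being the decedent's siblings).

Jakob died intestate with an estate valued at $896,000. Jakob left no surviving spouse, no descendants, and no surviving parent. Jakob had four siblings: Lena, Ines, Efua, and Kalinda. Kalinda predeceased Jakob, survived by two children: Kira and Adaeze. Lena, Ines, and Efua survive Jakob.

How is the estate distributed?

The entire $896,000 passes to the siblings and their issue.
That amount ($896,000) is divided into 4 shares of $224,000: Lena, Ines, and Efua each take $224,000; Kalinda's $224,000 share passes to Kalinda's issue.
Kalinda's share ($224,000) is divided into 2 shares of $112,000: Kira and Adaeze each take $112,000.

Lena: $224,000; Ines: $224,000; Efua: $224,000; Kira: $112,000; Adaeze: $112,000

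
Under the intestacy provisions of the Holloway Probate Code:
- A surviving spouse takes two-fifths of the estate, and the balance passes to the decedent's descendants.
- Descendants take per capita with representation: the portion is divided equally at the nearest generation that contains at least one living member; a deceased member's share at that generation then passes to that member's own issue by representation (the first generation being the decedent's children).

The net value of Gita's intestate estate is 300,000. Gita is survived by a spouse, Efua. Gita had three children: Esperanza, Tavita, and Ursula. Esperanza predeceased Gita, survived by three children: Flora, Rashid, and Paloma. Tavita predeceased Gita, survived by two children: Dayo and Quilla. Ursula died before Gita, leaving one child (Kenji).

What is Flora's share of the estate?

Flora receives 30,000.

Efua takes two-fifths of 300,000 = 120,000. The remaining 180,000 passes to the descendants.
No child survives, so the initial division is made at the grandchildren's generation.
The descendants' portion (180,000) is divided into 6 shares of 30,000: Flora, Rashid, Paloma, Dayo, Quilla, and Kenji each take 30,000.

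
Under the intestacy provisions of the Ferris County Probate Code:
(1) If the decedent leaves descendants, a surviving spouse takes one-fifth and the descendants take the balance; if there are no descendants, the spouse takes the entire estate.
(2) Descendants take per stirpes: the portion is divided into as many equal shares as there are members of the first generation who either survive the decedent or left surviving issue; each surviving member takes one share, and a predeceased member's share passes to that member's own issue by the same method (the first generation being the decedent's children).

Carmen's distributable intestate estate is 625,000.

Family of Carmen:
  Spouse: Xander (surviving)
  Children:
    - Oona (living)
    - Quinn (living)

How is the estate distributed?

Xander: 125,000; Oona: 250,000; Quinn: 250,000

Xander takes one-fifth of 625,000 = 125,000. The remaining 500,000 passes to the descendants.
The descendants' portion (500,000) is divided into 2 shares of 250,000: Oona and Quinn each take 250,000.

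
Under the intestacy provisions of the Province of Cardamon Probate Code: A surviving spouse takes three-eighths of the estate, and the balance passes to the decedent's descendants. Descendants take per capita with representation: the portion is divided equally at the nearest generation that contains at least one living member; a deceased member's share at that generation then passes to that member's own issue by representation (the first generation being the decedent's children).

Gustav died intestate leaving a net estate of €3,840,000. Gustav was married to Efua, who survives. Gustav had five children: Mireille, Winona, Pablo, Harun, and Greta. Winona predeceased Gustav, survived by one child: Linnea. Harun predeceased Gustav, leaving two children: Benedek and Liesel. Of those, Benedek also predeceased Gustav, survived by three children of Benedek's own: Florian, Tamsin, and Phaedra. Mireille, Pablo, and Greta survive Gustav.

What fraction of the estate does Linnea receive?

Linnea receives 1/8 of the estate.

Efua takes three-eighths of €3,840,000 = €1,440,000. The remaining €2,400,000 passes to the descendants.
The descendants' portion (€2,400,000) is divided into 5 shares of €480,000: Mireille, Pablo, and Greta each take €480,000; Winona's €480,000 share passes to Winona's issue; Harun's €480,000 share passes to Harun's issue.
Winona's share (€480,000) passes entirely to Linnea.
Harun's share (€480,000) is divided into 2 shares of €240,000: Liesel takes €240,000; Benedek's €240,000 share passes to Benedek's issue.
Benedek's share (€240,000) is divided into 3 shares of €80,000: Florian, Tamsin, and Phaedra each take €80,000.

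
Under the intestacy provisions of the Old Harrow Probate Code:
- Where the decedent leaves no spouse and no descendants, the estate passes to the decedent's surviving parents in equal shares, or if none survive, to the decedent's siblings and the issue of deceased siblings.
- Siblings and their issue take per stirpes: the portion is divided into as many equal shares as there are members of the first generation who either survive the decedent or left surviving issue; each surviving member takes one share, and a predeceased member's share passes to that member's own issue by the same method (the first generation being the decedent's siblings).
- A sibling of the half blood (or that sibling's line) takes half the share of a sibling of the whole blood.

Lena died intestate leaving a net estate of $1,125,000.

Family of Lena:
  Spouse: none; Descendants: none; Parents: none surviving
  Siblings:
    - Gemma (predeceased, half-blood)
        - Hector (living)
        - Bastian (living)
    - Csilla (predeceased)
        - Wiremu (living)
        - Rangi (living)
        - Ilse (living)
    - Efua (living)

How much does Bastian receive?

Bastian receives $112,500.

The entire $1,125,000 passes to the siblings and their issue.
Counting each half-blood sibling's line as half a unit, there are 5/2 units in $1,125,000, so one unit is $450,000. Whole-blood lines (Csilla and Efua) take $450,000 each; half-blood lines (Gemma) take $225,000 each.
Gemma's share ($225,000) is divided into 2 shares of $112,500: Hector and Bastian each take $112,500.
Csilla's share ($450,000) is divided into 3 shares of $150,000: Wiremu, Rangi, and Ilse each take $150,000.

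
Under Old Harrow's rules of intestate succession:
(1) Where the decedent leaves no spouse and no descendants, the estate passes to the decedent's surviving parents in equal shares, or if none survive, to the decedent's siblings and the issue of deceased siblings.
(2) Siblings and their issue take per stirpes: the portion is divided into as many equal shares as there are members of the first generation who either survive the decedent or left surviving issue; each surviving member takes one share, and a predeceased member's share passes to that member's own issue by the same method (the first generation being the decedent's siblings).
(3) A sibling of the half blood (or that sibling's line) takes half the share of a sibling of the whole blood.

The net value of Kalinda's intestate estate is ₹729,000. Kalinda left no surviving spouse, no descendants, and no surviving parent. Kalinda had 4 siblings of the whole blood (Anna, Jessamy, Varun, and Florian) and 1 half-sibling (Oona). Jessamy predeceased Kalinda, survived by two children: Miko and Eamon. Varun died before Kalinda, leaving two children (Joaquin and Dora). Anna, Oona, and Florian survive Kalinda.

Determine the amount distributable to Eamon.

The entire ₹729,000 passes to the siblings and their issue.
Counting each half-blood sibling's line as half a unit, there are 9/2 units in ₹729,000, so one unit is ₹162,000. Whole-blood lines (Anna, Jessamy, Varun, and Florian) take ₹162,000 each; half-blood lines (Oona) take ₹81,000 each.
Jessamy's share (₹162,000) is divided into 2 shares of ₹81,000: Miko and Eamon each take ₹81,000.
Varun's share (₹162,000) is divided into 2 shares of ₹81,000: Joaquin and Dora each take ₹81,000.

Eamon receives ₹81,000.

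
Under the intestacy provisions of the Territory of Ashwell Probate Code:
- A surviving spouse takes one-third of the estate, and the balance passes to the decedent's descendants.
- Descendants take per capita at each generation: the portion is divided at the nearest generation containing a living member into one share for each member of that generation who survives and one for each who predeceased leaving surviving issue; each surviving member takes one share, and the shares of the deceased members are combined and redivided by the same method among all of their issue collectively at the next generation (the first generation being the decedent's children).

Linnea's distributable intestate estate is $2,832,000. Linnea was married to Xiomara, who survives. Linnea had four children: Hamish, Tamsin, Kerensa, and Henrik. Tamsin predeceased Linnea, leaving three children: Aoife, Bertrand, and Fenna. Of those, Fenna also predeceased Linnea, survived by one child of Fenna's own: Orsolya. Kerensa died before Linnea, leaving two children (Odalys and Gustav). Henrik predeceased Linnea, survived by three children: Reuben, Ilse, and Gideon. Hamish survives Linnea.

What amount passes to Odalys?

Odalys receives $177,000.

Xiomara takes one-third of $2,832,000 = $944,000. The remaining $1,888,000 passes to the descendants.
The descendants' portion ($1,888,000) is divided at the children's generation into 4 shares of $472,000. Hamish takes $472,000. The 3 shares of the deceased (Tamsin, Kerensa, and Henrik) are combined into a pool of $1,416,000.
That pool ($1,416,000) is divided at the grandchildren's generation into 8 shares of $177,000. Aoife, Bertrand, Odalys, Gustav, Reuben, Ilse, and Gideon each take $177,000. The remaining share for the deceased Fenna ($177,000) is carried to the next generation.
That pool ($177,000) passes entirely to Orsolya, the sole taker at the great-grandchildren's generation.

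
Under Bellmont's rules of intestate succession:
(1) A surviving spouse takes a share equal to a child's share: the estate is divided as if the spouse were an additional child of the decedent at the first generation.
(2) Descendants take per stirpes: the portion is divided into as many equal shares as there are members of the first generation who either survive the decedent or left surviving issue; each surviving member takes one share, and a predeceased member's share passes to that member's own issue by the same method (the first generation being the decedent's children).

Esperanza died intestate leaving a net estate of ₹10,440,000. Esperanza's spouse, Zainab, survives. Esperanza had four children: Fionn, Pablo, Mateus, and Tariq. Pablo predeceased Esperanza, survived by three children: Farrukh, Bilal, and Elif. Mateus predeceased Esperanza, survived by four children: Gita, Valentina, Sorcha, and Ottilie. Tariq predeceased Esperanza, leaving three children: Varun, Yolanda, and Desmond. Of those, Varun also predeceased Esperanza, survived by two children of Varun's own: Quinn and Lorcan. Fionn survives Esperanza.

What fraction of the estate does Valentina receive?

Valentina receives 1/20 of the estate.

The spouse counts as an additional share at the children's level, so there are 5 primary shares of ₹2,088,000. Zainab takes one such share (₹2,088,000).
The children's combined portion (₹8,352,000) is divided into 4 shares of ₹2,088,000: Fionn takes ₹2,088,000; Pablo's ₹2,088,000 share passes to Pablo's issue; Mateus's ₹2,088,000 share passes to Mateus's issue; Tariq's ₹2,088,000 share passes to Tariq's issue.
Pablo's share (₹2,088,000) is divided into 3 shares of ₹696,000: Farrukh, Bilal, and Elif each take ₹696,000.
Mateus's share (₹2,088,000) is divided into 4 shares of ₹522,000: Gita, Valentina, Sorcha, and Ottilie each take ₹522,000.
Tariq's share (₹2,088,000) is divided into 3 shares of ₹696,000: Yolanda and Desmond each take ₹696,000; Varun's ₹696,000 share passes to Varun's issue.
Varun's share (₹696,000) is divided into 2 shares of ₹348,000: Quinn and Lorcan each take ₹348,000.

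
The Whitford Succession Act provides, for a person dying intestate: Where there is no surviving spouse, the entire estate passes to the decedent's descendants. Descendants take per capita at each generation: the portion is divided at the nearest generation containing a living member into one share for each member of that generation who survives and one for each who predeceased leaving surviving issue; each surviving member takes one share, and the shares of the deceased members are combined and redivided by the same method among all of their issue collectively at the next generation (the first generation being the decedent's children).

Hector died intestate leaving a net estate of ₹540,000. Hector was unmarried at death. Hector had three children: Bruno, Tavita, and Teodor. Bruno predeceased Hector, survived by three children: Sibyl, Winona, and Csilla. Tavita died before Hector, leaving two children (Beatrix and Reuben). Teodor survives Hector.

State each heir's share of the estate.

Sibyl: ₹72,000; Winona: ₹72,000; Csilla: ₹72,000; Beatrix: ₹72,000; Reuben: ₹72,000; Teodor: ₹180,000

The entire ₹540,000 passes to the descendants.
That amount (₹540,000) is divided at the children's generation into 3 shares of ₹180,000. Teodor takes ₹180,000. The 2 shares of the deceased (Bruno and Tavita) are combined into a pool of ₹360,000.
That pool (₹360,000) is divided at the grandchildren's generation equally among Sibyl, Winona, Csilla, Beatrix, and Reuben: ₹72,000 each.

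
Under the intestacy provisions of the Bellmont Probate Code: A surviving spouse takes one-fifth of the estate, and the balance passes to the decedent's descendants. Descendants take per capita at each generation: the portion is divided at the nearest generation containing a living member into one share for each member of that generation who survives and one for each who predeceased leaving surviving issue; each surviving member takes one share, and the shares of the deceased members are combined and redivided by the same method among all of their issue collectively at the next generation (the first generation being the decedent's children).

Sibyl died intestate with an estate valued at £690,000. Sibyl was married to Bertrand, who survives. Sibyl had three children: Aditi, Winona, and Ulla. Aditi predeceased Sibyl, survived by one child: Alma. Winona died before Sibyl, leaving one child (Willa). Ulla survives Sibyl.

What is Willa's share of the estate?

Willa receives £184,000.

Bertrand takes one-fifth of £690,000 = £138,000. The remaining £552,000 passes to the descendants.
The descendants' portion (£552,000) is divided at the children's generation into 3 shares of £184,000. Ulla takes £184,000. The 2 shares of the deceased (Aditi and Winona) are combined into a pool of £368,000.
That pool (£368,000) is divided at the grandchildren's generation equally among Alma and Willa: £184,000 each.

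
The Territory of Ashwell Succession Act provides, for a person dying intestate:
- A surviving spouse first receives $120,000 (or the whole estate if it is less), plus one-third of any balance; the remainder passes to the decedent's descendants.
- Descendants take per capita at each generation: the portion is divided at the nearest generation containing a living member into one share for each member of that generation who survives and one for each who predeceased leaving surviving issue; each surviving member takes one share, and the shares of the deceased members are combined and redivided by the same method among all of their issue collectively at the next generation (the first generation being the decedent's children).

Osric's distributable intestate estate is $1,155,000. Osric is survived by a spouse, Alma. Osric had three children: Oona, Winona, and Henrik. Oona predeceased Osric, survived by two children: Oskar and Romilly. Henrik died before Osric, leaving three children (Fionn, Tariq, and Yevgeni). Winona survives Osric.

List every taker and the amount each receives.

Alma: $465,000; Oskar: $92,000; Romilly: $92,000; Winona: $230,000; Fionn: $92,000; Tariq: $92,000; Yevgeni: $92,000

Alma first takes $120,000, leaving a balance of $1,035,000. Alma then takes one-third of the balance ($345,000), for a total of $465,000. The remaining $690,000 passes to the descendants.
The descendants' portion ($690,000) is divided at the children's generation into 3 shares of $230,000. Winona takes $230,000. The 2 shares of the deceased (Oona and Henrik) are combined into a pool of $460,000.
That pool ($460,000) is divided at the grandchildren's generation equally among Oskar, Romilly, Fionn, Tariq, and Yevgeni: $92,000 each.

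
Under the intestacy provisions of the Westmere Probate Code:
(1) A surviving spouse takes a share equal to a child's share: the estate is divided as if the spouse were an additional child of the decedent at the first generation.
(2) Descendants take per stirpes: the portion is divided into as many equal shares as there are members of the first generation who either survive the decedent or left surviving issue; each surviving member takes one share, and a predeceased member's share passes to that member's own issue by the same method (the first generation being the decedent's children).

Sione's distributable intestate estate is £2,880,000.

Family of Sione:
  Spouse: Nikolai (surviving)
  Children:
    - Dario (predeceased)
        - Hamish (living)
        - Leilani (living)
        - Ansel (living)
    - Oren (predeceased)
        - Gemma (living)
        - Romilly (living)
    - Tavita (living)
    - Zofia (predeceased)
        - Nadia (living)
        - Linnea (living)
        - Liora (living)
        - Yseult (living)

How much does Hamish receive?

Hamish receives £192,000.

The spouse counts as an additional share at the children's level, so there are 5 primary shares of £576,000. Nikolai takes one such share (£576,000).
The children's combined portion (£2,304,000) is divided into 4 shares of £576,000: Tavita takes £576,000; Dario's £576,000 share passes to Dario's issue; Oren's £576,000 share passes to Oren's issue; Zofia's £576,000 share passes to Zofia's issue.
Dario's share (£576,000) is divided into 3 shares of £192,000: Hamish, Leilani, and Ansel each take £192,000.
Oren's share (£576,000) is divided into 2 shares of £288,000: Gemma and Romilly each take £288,000.
Zofia's share (£576,000) is divided into 4 shares of £144,000: Nadia, Linnea, Liora, and Yseult each take £144,000.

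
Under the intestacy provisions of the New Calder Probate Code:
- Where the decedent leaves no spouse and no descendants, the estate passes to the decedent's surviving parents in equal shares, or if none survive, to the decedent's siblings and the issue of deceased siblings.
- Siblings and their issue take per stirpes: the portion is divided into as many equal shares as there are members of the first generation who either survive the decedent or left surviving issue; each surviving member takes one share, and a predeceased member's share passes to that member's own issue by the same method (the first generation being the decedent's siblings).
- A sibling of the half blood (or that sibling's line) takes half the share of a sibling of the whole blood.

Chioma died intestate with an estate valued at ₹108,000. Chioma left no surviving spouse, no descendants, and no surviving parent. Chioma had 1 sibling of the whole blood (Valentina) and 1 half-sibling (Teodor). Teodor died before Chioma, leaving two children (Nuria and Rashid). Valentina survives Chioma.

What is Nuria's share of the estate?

Nuria receives ₹18,000.

The entire ₹108,000 passes to the siblings and their issue.
Counting each half-blood sibling's line as half a unit, there are 3/2 units in ₹108,000, so one unit is ₹72,000. Whole-blood lines (Valentina) take ₹72,000 each; half-blood lines (Teodor) take ₹36,000 each.
Teodor's share (₹36,000) is divided into 2 shares of ₹18,000: Nuria and Rashid each take ₹18,000.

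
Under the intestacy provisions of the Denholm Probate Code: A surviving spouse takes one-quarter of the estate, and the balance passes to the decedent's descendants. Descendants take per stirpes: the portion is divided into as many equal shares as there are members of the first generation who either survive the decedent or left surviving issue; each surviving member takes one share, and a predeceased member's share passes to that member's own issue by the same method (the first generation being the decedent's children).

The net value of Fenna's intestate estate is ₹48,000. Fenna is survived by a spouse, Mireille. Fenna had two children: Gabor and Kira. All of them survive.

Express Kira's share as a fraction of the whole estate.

Mireille takes one-quarter of ₹48,000 = ₹12,000. The remaining ₹36,000 passes to the descendants.
The descendants' portion (₹36,000) is divided into 2 shares of ₹18,000: Gabor and Kira each take ₹18,000.

Kira receives 3/8 of the estate.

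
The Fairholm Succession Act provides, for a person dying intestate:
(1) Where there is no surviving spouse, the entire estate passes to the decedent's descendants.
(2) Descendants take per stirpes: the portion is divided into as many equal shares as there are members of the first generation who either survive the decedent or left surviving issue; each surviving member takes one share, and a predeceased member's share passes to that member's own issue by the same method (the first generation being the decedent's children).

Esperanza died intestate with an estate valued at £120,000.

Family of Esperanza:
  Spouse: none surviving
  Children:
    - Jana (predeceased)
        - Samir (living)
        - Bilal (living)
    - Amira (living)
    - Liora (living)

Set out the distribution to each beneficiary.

Samir: £20,000; Bilal: £20,000; Amira: £40,000; Liora: £40,000

The entire £120,000 passes to the descendants.
That amount (£120,000) is divided into 3 shares of £40,000: Amira and Liora each take £40,000; Jana's £40,000 share passes to Jana's issue.
Jana's share (£40,000) is divided into 2 shares of £20,000: Samir and Bilal each take £20,000.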